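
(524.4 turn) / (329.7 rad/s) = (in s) 9.994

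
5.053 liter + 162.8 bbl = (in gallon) 6839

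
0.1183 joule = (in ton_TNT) 2.827e-11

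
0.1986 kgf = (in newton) 1.948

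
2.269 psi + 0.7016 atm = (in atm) 0.856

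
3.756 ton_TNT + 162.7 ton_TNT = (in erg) 6.965e+18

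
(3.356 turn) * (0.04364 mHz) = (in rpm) 0.008787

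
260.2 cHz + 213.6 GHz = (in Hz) 2.136e+11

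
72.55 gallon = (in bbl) 1.727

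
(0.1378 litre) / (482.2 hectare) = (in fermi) 2.858e+04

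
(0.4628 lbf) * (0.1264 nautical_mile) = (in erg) 4.819e+09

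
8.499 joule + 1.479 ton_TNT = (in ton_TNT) 1.479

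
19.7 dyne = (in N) 0.000197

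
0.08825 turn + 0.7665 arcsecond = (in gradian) 35.3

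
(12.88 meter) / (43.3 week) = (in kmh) 1.771e-06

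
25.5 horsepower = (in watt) 1.902e+04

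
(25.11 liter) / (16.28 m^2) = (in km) 1.542e-06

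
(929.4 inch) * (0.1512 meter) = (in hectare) 0.0003569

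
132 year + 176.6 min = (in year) 132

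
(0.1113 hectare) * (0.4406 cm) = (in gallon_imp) 1079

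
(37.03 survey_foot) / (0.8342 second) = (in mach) 0.03974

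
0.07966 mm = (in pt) 0.2258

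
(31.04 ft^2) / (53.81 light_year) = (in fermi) 0.005665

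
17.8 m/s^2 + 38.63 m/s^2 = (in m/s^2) 56.43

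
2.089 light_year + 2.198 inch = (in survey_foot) 6.484e+16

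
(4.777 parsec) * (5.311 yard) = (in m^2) 7.158e+17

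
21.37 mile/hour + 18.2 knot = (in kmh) 68.1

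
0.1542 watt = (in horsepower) 0.0002068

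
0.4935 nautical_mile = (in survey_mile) 0.5679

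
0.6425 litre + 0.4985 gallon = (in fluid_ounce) 85.53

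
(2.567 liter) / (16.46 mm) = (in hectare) 1.56e-05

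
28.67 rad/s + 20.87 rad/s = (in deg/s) 2838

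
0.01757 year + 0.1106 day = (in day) 6.524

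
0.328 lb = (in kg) 0.1488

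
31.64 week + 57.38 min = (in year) 0.6069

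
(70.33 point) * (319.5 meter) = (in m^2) 7.927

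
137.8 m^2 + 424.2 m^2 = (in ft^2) 6049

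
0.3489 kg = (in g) 348.9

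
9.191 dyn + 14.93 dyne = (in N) 0.0002412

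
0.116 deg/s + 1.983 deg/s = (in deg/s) 2.099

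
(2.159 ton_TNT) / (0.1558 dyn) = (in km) 5.798e+12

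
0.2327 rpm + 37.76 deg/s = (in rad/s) 0.6834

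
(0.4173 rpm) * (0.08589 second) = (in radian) 0.003753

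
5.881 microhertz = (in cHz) 0.0005881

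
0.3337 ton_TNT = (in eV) 8.714e+27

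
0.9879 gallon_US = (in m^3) 0.00374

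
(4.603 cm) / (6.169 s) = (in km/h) 0.02686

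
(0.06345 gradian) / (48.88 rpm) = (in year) 6.174e-12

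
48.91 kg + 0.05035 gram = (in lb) 107.8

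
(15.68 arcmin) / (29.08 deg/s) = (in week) 1.486e-08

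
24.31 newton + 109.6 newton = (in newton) 133.9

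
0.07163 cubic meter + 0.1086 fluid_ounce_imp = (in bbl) 0.4506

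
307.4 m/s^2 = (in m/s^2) 307.4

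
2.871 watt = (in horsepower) 0.00385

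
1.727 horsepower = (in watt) 1288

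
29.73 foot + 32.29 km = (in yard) 3.532e+04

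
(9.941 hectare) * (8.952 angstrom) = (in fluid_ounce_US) 3.009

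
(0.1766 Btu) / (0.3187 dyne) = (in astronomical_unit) 0.0003908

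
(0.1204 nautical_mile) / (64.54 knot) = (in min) 0.1119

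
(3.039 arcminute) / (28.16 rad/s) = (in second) 3.139e-05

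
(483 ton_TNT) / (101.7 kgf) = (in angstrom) 2.026e+19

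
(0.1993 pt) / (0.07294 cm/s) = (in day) 1.116e-06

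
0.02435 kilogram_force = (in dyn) 2.388e+04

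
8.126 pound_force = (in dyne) 3.615e+06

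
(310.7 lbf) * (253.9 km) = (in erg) 3.509e+15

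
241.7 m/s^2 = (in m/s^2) 241.7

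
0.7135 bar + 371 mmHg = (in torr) 906.2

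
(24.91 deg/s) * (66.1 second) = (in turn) 4.574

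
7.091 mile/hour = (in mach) 0.00931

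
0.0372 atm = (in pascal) 3769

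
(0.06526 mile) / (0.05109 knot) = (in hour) 1.11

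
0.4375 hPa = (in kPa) 0.04375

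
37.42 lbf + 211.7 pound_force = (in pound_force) 249.1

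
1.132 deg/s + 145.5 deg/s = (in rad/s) 2.559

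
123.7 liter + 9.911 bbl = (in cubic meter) 1.699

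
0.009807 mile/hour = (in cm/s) 0.4384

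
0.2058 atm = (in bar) 0.2085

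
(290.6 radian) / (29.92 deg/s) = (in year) 1.765e-05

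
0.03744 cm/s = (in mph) 0.0008375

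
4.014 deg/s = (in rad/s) 0.07006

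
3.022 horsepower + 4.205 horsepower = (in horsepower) 7.227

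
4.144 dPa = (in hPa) 0.004144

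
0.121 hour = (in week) 0.0007202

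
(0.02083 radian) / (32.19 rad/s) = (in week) 1.07e-09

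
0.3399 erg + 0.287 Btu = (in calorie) 72.37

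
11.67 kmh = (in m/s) 3.242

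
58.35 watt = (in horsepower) 0.07825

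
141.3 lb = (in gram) 6.409e+04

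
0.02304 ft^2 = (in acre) 5.289e-07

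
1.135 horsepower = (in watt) 846.4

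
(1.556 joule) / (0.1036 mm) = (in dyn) 1.502e+09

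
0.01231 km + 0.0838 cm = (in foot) 40.39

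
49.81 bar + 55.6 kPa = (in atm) 49.71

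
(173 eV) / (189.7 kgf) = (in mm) 1.49e-17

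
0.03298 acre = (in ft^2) 1437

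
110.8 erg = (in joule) 1.108e-05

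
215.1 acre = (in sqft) 9.37e+06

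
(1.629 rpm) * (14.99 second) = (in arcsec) 5.274e+05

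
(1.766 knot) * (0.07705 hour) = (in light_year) 2.664e-14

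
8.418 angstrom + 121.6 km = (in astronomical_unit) 8.128e-07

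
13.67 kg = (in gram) 1.367e+04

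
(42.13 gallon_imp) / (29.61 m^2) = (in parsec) 2.096e-19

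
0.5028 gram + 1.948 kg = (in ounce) 68.73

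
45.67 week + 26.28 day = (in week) 49.42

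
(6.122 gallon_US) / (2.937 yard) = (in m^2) 0.008629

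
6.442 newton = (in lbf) 1.448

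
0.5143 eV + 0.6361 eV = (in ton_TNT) 4.405e-29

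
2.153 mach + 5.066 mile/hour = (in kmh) 2647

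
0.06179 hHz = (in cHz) 617.9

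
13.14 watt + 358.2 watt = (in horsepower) 0.498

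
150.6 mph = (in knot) 130.9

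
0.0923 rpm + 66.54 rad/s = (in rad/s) 66.55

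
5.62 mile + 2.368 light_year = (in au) 1.498e+05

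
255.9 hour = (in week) 1.523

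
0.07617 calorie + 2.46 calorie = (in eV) 6.623e+19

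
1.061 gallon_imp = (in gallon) 1.274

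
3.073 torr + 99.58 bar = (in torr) 7.469e+04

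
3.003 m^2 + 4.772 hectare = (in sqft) 5.137e+05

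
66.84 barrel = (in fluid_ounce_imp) 3.74e+05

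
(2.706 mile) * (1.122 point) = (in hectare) 0.0001724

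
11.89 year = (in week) 620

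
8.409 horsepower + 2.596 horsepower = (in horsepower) 11.01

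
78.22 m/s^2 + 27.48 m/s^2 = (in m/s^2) 105.7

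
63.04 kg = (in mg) 6.304e+07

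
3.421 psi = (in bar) 0.2359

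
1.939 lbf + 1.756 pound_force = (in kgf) 1.676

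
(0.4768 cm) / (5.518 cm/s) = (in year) 2.74e-09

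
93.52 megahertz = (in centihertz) 9.352e+09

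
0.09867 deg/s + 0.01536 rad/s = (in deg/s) 0.9787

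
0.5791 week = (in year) 0.01111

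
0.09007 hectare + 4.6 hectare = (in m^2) 4.69e+04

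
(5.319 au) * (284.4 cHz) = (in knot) 4.399e+12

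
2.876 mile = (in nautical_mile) 2.499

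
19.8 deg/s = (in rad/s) 0.3456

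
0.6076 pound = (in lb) 0.6076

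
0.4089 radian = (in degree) 23.43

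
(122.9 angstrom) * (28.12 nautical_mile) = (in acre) 1.582e-07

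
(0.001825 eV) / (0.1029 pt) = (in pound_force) 1.811e-18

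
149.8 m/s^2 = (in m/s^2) 149.8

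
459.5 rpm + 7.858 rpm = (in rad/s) 48.94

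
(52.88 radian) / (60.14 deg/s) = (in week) 8.33e-05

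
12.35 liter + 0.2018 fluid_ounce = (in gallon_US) 3.264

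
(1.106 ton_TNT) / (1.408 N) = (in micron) 3.287e+15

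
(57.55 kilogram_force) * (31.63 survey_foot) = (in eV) 3.396e+22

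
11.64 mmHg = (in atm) 0.01532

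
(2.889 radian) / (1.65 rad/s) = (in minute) 0.02918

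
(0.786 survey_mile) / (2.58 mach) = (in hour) 0.0004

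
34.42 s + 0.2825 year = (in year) 0.2825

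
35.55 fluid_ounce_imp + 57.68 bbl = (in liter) 9171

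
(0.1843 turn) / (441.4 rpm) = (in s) 0.02505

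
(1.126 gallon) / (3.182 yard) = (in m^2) 0.001465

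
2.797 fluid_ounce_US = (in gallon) 0.02185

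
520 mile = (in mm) 8.369e+08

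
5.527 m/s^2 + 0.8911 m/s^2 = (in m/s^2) 6.418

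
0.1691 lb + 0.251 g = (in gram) 76.95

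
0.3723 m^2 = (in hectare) 3.723e-05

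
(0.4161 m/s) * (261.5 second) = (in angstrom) 1.088e+12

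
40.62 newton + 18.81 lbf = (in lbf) 27.94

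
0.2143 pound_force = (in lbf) 0.2143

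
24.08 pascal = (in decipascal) 240.8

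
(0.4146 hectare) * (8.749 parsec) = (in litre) 1.119e+24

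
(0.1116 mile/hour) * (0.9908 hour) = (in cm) 1.78e+04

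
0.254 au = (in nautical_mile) 2.052e+07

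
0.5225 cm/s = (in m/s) 0.005225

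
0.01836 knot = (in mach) 2.774e-05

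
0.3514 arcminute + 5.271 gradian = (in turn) 0.01319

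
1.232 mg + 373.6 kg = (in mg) 3.736e+08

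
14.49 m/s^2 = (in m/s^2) 14.49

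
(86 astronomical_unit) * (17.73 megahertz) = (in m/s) 2.281e+20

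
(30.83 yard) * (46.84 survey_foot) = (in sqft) 4332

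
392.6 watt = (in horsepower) 0.5265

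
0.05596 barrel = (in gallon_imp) 1.957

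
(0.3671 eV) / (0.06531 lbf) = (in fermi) 0.0002025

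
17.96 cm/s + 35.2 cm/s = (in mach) 0.001561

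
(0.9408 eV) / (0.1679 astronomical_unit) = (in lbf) 1.349e-30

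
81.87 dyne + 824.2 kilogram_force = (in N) 8083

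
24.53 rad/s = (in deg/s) 1405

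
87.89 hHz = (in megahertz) 0.008789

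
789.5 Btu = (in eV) 5.199e+24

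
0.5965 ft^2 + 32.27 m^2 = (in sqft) 347.9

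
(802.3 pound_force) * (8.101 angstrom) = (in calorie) 6.91e-07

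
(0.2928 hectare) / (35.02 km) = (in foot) 0.2743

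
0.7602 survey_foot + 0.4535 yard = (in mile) 0.0004016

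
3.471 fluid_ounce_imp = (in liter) 0.09862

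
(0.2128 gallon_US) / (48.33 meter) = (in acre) 4.119e-09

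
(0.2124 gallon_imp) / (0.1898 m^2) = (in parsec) 1.649e-19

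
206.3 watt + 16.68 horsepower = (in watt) 1.264e+04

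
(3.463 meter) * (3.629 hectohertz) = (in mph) 2811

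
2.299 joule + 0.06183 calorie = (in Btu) 0.002424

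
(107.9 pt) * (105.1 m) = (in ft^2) 43.06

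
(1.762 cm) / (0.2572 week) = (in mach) 3.327e-10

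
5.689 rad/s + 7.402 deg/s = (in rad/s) 5.818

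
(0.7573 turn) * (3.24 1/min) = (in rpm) 2.454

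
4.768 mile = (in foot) 2.518e+04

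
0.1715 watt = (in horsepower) 0.00023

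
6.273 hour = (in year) 0.0007161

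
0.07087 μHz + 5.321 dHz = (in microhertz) 5.321e+05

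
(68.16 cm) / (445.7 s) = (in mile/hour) 0.003421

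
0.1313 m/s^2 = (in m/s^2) 0.1313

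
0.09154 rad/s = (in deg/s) 5.245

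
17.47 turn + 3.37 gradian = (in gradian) 6991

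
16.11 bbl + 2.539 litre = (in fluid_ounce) 8.669e+04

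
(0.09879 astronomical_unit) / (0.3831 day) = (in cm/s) 4.465e+07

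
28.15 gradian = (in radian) 0.4422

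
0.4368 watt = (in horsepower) 0.0005858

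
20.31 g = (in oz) 0.7164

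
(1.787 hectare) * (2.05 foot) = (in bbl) 7.023e+04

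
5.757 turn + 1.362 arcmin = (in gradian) 2303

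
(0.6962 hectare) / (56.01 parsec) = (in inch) 1.586e-13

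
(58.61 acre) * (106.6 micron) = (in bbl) 159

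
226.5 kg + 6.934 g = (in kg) 226.5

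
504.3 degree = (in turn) 1.401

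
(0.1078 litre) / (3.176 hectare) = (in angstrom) 33.94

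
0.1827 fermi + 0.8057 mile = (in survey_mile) 0.8057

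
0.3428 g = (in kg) 0.0003428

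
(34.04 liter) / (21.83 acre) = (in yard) 4.214e-07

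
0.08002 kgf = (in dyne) 7.847e+04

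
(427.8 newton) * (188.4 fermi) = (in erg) 0.000806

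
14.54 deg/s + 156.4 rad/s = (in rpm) 1496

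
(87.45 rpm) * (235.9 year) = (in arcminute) 2.342e+14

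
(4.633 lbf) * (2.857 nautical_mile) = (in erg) 1.09e+12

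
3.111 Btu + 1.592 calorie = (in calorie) 786.1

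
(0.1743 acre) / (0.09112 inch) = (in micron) 3.048e+11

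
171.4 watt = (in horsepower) 0.2299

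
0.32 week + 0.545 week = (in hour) 145.3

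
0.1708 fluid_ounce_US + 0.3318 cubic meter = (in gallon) 87.65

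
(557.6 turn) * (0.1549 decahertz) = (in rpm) 5.182e+04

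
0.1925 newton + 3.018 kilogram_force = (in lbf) 6.697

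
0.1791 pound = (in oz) 2.866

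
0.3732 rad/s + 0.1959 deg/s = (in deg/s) 21.58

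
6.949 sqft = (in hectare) 6.456e-05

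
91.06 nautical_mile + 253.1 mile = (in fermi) 5.76e+20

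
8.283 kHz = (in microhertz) 8.283e+09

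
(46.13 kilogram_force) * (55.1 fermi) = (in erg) 0.0002493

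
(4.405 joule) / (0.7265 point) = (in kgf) 1753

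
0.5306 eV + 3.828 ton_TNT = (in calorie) 3.828e+09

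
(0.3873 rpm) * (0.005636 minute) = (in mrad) 13.72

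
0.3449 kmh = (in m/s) 0.09581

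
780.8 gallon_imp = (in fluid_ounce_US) 1.2e+05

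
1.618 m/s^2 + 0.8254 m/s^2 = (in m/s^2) 2.443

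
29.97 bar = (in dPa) 2.997e+07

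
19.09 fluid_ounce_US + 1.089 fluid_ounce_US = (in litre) 0.5968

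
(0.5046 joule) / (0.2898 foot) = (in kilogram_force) 0.5825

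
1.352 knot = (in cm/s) 69.55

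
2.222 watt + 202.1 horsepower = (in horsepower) 202.1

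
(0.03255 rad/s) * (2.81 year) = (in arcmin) 9.916e+09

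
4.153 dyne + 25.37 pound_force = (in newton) 112.9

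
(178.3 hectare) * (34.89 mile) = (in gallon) 2.645e+13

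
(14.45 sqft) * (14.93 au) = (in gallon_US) 7.921e+14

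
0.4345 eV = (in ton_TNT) 1.664e-29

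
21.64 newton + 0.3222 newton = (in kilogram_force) 2.24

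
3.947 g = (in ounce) 0.1392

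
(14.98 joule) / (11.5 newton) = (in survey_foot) 4.274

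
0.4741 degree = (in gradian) 0.5268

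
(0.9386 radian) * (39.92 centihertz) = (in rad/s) 0.3747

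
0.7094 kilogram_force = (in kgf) 0.7094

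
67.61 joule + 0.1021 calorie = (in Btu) 0.06449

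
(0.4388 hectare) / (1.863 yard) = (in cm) 2.576e+05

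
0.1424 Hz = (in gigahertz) 1.424e-10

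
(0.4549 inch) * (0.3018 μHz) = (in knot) 6.778e-09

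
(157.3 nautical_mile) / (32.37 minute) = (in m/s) 150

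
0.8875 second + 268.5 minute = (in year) 0.0005109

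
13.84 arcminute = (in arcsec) 830.4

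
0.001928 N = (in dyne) 192.8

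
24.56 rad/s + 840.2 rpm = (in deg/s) 6448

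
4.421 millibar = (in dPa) 4421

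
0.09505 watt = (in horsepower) 0.0001275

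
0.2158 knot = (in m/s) 0.111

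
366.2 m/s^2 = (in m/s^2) 366.2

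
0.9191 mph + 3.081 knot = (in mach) 0.005862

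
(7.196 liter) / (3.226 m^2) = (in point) 6.323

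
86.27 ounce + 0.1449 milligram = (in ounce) 86.27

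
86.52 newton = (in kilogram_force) 8.823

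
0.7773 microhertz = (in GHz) 7.773e-16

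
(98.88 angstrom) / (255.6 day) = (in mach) 1.315e-18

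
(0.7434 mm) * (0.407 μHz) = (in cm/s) 3.026e-08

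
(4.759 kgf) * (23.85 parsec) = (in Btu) 3.255e+16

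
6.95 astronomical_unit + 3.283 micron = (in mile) 6.46e+08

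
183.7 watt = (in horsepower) 0.2463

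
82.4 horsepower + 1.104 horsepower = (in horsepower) 83.5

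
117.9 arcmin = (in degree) 1.965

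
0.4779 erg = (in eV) 2.983e+11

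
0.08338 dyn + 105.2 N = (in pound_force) 23.65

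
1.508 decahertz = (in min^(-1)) 904.8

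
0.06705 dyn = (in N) 6.705e-07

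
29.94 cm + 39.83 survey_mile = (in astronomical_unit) 4.285e-07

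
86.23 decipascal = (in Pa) 8.623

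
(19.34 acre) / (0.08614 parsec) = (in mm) 2.945e-08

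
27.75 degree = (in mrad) 484.3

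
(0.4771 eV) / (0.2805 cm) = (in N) 2.725e-17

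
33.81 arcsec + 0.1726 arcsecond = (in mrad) 0.1648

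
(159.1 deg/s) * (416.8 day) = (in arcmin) 3.438e+11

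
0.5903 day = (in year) 0.001617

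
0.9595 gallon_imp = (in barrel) 0.02744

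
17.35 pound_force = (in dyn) 7.718e+06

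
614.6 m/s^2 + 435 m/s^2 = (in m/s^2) 1050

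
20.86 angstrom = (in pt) 5.913e-06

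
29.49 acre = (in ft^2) 1.285e+06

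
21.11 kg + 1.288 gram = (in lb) 46.54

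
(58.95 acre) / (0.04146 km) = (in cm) 5.754e+05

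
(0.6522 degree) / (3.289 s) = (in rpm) 0.03305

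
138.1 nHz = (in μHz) 0.1381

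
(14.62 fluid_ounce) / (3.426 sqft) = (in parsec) 4.402e-20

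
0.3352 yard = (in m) 0.3065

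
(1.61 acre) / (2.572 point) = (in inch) 2.827e+08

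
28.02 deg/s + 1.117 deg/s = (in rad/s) 0.5085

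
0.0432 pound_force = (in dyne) 1.922e+04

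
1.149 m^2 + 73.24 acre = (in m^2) 2.964e+05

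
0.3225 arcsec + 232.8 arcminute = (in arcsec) 1.397e+04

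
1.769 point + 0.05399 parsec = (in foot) 5.466e+15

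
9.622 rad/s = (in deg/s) 551.3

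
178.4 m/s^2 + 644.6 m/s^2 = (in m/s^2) 823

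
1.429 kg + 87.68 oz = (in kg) 3.915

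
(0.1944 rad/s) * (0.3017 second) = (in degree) 3.36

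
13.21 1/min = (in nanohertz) 2.202e+08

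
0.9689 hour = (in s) 3488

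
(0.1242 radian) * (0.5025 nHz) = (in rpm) 5.96e-10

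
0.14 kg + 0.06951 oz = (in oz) 5.008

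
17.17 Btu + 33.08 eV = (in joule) 1.812e+04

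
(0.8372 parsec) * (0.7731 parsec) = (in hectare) 6.163e+28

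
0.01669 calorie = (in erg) 6.983e+05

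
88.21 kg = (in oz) 3112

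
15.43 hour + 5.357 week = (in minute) 5.492e+04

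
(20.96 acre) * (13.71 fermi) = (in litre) 1.163e-06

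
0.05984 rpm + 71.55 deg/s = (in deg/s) 71.91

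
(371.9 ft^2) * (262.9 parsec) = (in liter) 2.803e+23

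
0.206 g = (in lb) 0.0004542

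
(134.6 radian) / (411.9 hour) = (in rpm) 0.0008668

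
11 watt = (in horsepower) 0.01475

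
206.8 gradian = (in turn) 0.517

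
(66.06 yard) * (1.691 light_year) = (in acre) 2.388e+14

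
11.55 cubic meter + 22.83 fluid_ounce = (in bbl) 72.65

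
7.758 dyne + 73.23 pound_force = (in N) 325.7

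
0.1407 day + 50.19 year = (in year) 50.19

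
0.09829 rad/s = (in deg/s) 5.632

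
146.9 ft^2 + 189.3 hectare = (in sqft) 2.038e+07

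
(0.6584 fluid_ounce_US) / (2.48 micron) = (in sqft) 84.51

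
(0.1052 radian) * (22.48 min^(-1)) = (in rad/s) 0.03941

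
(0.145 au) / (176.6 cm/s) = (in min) 2.047e+08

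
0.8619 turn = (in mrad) 5415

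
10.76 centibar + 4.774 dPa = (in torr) 80.71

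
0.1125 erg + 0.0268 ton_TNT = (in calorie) 2.68e+07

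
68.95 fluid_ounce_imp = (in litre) 1.959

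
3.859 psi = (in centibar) 26.61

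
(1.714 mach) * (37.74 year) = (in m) 6.946e+11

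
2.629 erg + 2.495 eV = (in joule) 2.629e-07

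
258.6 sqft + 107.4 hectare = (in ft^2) 1.156e+07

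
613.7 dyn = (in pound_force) 0.00138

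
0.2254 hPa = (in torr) 0.1691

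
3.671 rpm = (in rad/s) 0.3844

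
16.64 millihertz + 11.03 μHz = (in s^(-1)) 0.01665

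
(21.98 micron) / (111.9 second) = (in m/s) 1.964e-07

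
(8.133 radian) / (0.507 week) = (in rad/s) 2.652e-05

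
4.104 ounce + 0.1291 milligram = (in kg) 0.1163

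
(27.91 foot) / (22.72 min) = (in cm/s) 0.624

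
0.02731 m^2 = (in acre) 6.748e-06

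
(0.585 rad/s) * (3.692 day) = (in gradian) 1.188e+07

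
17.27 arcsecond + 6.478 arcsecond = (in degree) 0.006597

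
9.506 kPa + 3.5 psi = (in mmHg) 252.3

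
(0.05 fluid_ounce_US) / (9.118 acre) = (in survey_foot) 1.315e-10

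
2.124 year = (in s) 6.698e+07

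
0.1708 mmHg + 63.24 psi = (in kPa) 436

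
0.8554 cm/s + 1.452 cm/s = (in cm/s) 2.307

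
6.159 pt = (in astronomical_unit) 1.452e-14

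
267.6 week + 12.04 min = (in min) 2.697e+06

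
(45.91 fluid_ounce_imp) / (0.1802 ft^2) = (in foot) 0.2556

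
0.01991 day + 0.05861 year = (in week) 3.059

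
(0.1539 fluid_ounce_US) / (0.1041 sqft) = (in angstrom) 4.706e+06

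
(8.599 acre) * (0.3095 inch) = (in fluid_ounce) 9.25e+06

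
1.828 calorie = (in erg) 7.648e+07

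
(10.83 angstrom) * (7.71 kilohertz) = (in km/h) 3.006e-05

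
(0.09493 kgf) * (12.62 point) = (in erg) 4.145e+04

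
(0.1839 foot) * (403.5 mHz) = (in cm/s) 2.262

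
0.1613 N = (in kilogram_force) 0.01645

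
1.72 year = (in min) 9.04e+05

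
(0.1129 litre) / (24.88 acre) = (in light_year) 1.185e-25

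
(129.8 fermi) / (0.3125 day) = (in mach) 1.412e-20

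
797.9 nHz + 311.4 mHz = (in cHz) 31.14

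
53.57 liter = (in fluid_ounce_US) 1811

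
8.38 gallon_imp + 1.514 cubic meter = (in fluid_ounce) 5.248e+04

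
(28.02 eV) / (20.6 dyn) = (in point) 6.177e-11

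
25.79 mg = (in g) 0.02579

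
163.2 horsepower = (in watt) 1.217e+05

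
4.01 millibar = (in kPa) 0.401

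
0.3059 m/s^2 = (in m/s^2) 0.3059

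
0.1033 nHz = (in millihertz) 1.033e-07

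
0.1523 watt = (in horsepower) 0.0002042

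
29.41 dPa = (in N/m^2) 2.941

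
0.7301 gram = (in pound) 0.00161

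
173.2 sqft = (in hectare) 0.001609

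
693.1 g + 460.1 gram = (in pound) 2.542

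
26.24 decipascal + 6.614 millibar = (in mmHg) 4.981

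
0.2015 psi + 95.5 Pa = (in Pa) 1485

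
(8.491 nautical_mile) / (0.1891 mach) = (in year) 7.744e-06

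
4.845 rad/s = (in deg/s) 277.6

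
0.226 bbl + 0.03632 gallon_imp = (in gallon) 9.536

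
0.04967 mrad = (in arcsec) 10.25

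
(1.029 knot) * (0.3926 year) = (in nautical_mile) 3539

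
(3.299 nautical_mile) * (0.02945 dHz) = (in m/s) 17.99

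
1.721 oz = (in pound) 0.1076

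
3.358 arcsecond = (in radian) 1.628e-05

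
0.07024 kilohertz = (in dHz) 702.4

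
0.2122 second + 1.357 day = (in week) 0.1939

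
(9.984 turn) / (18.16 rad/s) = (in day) 3.998e-05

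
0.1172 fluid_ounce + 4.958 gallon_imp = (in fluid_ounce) 762.3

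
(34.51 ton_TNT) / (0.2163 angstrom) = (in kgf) 6.807e+20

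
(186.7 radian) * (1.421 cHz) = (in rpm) 25.33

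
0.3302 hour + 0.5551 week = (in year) 0.01068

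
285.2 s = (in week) 0.0004716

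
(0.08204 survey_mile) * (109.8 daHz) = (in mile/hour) 3.243e+05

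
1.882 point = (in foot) 0.002178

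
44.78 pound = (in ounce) 716.5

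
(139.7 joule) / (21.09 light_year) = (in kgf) 7.14e-17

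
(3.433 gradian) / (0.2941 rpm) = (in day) 2.027e-05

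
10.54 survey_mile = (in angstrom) 1.696e+14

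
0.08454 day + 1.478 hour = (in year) 0.0004003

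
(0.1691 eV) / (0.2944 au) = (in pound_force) 1.383e-31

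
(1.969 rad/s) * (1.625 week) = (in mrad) 1.935e+09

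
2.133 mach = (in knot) 1412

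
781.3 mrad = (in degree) 44.77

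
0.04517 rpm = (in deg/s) 0.271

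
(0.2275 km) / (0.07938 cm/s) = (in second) 2.866e+05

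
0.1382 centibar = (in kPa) 0.1382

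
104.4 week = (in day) 730.8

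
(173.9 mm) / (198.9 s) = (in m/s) 0.0008743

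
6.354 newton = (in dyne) 6.354e+05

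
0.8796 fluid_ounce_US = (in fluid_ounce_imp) 0.9155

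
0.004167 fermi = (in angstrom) 4.167e-08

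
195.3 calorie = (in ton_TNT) 1.953e-07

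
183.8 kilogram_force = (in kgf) 183.8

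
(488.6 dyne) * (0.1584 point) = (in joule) 2.73e-07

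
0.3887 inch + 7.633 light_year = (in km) 7.221e+13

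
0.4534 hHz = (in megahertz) 4.534e-05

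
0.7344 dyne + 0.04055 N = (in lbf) 0.009118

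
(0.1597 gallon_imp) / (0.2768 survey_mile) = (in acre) 4.027e-10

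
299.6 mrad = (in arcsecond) 6.18e+04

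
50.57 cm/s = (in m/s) 0.5057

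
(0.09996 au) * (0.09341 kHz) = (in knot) 2.715e+12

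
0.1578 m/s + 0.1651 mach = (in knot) 109.6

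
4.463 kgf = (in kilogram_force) 4.463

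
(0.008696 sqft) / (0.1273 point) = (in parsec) 5.83e-16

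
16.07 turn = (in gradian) 6428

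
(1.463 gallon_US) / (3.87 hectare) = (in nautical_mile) 7.727e-11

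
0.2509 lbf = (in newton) 1.116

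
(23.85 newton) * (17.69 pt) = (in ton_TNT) 3.557e-11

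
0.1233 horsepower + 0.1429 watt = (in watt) 92.09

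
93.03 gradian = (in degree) 83.73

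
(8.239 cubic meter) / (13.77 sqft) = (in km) 0.00644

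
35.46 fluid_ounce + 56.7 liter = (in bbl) 0.3632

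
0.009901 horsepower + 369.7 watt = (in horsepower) 0.5057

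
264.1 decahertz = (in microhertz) 2.641e+09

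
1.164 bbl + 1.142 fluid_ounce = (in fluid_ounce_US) 6259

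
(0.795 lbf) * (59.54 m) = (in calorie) 50.32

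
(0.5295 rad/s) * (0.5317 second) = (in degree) 16.13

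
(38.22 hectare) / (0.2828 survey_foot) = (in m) 4.434e+06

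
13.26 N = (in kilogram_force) 1.352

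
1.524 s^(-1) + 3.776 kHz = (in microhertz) 3.778e+09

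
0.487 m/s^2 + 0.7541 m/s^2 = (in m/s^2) 1.241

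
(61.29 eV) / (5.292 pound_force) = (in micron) 4.172e-13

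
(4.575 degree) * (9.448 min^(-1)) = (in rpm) 0.1201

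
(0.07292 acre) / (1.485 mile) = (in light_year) 1.305e-17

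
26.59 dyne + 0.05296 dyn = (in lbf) 5.99e-05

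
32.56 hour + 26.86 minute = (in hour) 33.01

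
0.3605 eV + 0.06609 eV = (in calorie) 1.634e-20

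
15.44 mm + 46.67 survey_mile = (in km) 75.11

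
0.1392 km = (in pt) 3.946e+05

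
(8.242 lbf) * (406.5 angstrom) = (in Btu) 1.413e-09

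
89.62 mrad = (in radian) 0.08962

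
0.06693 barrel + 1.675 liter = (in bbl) 0.07747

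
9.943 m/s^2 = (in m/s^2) 9.943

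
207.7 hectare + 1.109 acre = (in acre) 514.3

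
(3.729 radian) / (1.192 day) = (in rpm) 0.0003458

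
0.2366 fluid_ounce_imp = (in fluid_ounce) 0.2273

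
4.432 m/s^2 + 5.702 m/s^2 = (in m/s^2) 10.13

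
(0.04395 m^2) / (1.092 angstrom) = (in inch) 1.585e+10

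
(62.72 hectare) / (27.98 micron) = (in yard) 2.451e+10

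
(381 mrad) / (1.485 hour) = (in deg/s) 0.004083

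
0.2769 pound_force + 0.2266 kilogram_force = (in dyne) 3.454e+05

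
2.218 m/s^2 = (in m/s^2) 2.218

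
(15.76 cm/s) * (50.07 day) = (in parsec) 2.21e-11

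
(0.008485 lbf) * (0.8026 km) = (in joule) 30.29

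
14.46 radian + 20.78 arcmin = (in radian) 14.47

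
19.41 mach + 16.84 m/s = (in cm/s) 6.626e+05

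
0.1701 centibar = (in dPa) 1701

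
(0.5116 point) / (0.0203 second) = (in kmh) 0.03201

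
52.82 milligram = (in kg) 5.282e-05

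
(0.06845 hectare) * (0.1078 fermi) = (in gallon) 1.949e-11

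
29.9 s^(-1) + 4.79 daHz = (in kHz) 0.0778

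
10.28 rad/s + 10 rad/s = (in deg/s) 1162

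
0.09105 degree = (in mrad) 1.589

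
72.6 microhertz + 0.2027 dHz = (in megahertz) 2.034e-08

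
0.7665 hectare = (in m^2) 7665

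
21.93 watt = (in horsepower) 0.02941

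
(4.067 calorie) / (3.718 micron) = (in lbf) 1.029e+06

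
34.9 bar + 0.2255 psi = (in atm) 34.46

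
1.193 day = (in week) 0.1704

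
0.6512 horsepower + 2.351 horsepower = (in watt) 2239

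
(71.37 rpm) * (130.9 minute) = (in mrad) 5.87e+07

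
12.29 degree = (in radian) 0.2145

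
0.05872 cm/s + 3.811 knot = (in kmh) 7.06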